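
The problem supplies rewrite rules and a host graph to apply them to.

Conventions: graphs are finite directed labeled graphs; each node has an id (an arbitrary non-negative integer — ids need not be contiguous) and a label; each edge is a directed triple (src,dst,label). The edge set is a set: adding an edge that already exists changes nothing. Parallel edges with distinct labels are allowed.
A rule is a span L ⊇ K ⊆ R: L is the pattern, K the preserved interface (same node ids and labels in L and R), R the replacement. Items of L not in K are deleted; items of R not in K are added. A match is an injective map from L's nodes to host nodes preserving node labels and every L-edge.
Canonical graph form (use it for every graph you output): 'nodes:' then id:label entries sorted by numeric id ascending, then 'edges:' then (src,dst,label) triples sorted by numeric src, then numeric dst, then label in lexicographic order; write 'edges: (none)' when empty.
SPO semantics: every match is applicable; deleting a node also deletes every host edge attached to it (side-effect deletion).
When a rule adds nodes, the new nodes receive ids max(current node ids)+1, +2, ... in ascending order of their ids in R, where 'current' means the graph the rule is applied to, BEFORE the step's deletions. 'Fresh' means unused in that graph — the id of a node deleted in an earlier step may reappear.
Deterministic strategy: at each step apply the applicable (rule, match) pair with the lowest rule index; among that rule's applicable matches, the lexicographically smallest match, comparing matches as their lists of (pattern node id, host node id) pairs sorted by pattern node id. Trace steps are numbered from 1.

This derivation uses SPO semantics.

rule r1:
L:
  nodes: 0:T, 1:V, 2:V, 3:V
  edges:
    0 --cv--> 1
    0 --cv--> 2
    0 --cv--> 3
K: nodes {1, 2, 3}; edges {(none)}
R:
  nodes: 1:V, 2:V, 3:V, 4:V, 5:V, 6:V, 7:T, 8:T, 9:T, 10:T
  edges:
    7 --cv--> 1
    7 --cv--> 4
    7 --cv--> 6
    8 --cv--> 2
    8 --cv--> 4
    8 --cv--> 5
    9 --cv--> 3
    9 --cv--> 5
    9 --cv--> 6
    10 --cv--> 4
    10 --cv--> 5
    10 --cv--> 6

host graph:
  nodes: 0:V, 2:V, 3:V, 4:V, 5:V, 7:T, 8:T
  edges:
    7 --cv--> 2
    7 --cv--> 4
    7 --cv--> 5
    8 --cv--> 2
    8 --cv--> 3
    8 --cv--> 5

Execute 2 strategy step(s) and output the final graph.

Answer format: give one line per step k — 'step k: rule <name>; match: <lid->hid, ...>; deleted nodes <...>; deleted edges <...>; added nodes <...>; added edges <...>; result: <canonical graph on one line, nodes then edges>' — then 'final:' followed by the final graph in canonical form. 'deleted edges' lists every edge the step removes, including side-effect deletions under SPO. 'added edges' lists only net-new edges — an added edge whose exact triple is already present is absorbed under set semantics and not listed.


step 1: rule r1; match: 0->7, 1->2, 2->4, 3->5; deleted nodes 7; deleted edges (7,2,cv); (7,4,cv); (7,5,cv); added nodes 9, 10, 11, 12, 13, 14, 15; added edges (12,2,cv); (12,9,cv); (12,11,cv); (13,4,cv); (13,9,cv); (13,10,cv); (14,5,cv); (14,10,cv); (14,11,cv); (15,9,cv); (15,10,cv); (15,11,cv); result: nodes: 0:V, 2:V, 3:V, 4:V, 5:V, 8:T, 9:V, 10:V, 11:V, 12:T, 13:T, 14:T, 15:T edges: (8,2,cv); (8,3,cv); (8,5,cv); (12,2,cv); (12,9,cv); (12,11,cv); (13,4,cv); (13,9,cv); (13,10,cv); (14,5,cv); (14,10,cv); (14,11,cv); (15,9,cv); (15,10,cv); (15,11,cv)
step 2: rule r1; match: 0->8, 1->2, 2->3, 3->5; deleted nodes 8; deleted edges (8,2,cv); (8,3,cv); (8,5,cv); added nodes 16, 17, 18, 19, 20, 21, 22; added edges (19,2,cv); (19,16,cv); (19,18,cv); (20,3,cv); (20,16,cv); (20,17,cv); (21,5,cv); (21,17,cv); (21,18,cv); (22,16,cv); (22,17,cv); (22,18,cv); result: nodes: 0:V, 2:V, 3:V, 4:V, 5:V, 9:V, 10:V, 11:V, 12:T, 13:T, 14:T, 15:T, 16:V, 17:V, 18:V, 19:T, 20:T, 21:T, 22:T edges: (12,2,cv); (12,9,cv); (12,11,cv); (13,4,cv); (13,9,cv); (13,10,cv); (14,5,cv); (14,10,cv); (14,11,cv); (15,9,cv); (15,10,cv); (15,11,cv); (19,2,cv); (19,16,cv); (19,18,cv); (20,3,cv); (20,16,cv); (20,17,cv); (21,5,cv); (21,17,cv); (21,18,cv); (22,16,cv); (22,17,cv); (22,18,cv)
final:
nodes: 0:V, 2:V, 3:V, 4:V, 5:V, 9:V, 10:V, 11:V, 12:T, 13:T, 14:T, 15:T, 16:V, 17:V, 18:V, 19:T, 20:T, 21:T, 22:T
edges: (12,2,cv); (12,9,cv); (12,11,cv); (13,4,cv); (13,9,cv); (13,10,cv); (14,5,cv); (14,10,cv); (14,11,cv); (15,9,cv); (15,10,cv); (15,11,cv); (19,2,cv); (19,16,cv); (19,18,cv); (20,3,cv); (20,16,cv); (20,17,cv); (21,5,cv); (21,17,cv); (21,18,cv); (22,16,cv); (22,17,cv); (22,18,cv)


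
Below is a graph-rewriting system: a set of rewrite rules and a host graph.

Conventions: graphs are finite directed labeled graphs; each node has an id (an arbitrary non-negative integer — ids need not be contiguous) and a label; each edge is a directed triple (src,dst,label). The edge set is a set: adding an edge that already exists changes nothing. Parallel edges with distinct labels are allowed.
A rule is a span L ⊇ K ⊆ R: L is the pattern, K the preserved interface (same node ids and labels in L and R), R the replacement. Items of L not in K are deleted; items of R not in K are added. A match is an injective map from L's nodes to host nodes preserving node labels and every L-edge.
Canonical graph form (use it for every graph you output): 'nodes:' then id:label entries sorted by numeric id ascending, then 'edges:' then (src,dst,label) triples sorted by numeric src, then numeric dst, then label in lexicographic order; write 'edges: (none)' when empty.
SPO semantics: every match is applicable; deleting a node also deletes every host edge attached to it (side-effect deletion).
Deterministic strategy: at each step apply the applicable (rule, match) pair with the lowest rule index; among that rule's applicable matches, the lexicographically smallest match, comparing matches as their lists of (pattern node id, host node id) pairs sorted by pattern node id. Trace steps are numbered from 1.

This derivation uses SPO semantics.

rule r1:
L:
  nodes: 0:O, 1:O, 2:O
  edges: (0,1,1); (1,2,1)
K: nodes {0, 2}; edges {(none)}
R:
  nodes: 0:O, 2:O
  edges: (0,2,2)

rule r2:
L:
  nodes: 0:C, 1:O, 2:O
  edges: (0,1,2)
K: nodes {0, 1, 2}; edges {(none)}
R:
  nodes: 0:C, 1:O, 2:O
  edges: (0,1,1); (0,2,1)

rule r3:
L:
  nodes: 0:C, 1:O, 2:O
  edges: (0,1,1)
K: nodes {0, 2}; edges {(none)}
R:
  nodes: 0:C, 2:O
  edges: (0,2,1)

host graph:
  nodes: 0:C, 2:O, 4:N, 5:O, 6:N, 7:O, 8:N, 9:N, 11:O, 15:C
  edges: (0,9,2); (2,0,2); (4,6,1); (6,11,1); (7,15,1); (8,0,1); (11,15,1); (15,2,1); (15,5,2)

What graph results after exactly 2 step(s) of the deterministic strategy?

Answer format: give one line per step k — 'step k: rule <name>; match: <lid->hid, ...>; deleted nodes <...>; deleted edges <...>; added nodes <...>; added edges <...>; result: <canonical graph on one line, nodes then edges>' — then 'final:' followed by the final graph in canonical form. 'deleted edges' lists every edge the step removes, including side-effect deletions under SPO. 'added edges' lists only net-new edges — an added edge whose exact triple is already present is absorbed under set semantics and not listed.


step 1: rule r2; match: 0->15, 1->5, 2->2; deleted nodes (none); deleted edges (15,5,2); added nodes (none); added edges (15,5,1); result: nodes: 0:C, 2:O, 4:N, 5:O, 6:N, 7:O, 8:N, 9:N, 11:O, 15:C edges: (0,9,2); (2,0,2); (4,6,1); (6,11,1); (7,15,1); (8,0,1); (11,15,1); (15,2,1); (15,5,1)
step 2: rule r3; match: 0->15, 1->2, 2->5; deleted nodes 2; deleted edges (2,0,2); (15,2,1); added nodes (none); added edges (none); result: nodes: 0:C, 4:N, 5:O, 6:N, 7:O, 8:N, 9:N, 11:O, 15:C edges: (0,9,2); (4,6,1); (6,11,1); (7,15,1); (8,0,1); (11,15,1); (15,5,1)
final:
nodes: 0:C, 4:N, 5:O, 6:N, 7:O, 8:N, 9:N, 11:O, 15:C
edges: (0,9,2); (4,6,1); (6,11,1); (7,15,1); (8,0,1); (11,15,1); (15,5,1)


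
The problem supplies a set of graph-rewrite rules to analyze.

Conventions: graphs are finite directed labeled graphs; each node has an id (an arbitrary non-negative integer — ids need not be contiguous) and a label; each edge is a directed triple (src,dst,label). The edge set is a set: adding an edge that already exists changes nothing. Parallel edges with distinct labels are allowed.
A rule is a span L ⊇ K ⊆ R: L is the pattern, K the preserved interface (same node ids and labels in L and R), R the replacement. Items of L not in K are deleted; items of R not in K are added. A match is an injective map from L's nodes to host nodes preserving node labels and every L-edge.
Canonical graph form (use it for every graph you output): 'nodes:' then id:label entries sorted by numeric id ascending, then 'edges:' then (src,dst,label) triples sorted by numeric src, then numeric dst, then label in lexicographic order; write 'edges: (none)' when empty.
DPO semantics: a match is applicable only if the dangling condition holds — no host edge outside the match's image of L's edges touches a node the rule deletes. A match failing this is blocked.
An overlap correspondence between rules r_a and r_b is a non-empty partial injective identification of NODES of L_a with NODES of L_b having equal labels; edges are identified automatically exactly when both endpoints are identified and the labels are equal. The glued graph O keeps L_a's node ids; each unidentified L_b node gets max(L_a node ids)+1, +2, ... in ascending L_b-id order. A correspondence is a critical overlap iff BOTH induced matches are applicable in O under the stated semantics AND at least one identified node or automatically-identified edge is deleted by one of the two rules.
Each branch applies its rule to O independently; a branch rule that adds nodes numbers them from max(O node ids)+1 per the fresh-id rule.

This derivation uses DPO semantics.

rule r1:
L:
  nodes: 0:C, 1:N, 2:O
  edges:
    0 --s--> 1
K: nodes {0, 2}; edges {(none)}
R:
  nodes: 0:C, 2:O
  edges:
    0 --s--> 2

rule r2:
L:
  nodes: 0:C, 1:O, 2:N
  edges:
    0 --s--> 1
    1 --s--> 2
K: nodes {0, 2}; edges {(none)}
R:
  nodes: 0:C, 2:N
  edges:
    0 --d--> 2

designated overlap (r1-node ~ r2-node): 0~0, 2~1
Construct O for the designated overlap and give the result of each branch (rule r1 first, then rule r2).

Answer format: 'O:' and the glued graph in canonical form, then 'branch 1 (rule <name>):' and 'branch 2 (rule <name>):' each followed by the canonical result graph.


O:
nodes: 0:C, 1:N, 2:O, 3:N
edges: (0,1,s); (0,2,s); (2,3,s)
branch 1 (rule r1):
nodes: 0:C, 2:O, 3:N
edges: (0,2,s); (2,3,s)
branch 2 (rule r2):
nodes: 0:C, 1:N, 3:N
edges: (0,1,s); (0,3,d)


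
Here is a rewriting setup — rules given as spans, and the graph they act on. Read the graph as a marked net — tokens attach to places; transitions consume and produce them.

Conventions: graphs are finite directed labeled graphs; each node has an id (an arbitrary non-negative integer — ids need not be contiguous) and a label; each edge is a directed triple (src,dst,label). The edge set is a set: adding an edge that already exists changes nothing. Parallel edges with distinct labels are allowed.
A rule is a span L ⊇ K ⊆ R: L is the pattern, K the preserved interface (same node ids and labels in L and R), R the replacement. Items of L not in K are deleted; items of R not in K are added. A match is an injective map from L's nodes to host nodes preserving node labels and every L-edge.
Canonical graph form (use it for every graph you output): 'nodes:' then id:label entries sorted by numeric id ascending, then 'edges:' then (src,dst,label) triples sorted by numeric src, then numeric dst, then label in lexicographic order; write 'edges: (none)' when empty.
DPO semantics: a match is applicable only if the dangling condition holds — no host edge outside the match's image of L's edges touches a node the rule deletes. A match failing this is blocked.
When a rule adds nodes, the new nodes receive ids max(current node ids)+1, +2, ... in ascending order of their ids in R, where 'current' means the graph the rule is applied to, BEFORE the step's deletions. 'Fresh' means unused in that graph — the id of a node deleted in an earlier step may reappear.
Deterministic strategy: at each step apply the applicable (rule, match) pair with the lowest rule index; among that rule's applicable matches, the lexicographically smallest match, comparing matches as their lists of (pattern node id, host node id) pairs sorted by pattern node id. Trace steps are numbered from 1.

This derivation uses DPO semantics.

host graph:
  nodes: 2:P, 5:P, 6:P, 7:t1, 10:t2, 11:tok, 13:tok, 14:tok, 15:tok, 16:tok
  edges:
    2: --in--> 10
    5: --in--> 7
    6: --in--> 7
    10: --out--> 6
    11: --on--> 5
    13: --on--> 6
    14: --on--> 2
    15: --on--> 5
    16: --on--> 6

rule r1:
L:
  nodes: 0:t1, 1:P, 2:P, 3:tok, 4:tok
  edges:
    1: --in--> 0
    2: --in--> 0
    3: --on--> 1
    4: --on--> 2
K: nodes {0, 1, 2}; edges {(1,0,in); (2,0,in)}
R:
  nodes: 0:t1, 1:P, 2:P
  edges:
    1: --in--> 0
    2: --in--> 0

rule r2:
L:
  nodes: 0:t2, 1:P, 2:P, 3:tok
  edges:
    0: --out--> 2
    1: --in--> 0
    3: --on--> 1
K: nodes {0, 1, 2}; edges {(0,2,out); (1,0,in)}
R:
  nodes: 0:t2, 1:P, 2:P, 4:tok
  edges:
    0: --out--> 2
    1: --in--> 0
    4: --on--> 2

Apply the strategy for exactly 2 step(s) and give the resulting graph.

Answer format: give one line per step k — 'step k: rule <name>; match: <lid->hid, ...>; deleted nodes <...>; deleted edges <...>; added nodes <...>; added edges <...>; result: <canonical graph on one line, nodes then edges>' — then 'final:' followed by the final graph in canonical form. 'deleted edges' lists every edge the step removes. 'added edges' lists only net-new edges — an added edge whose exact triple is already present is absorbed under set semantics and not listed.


step 1: rule r1; match: 0->7, 1->5, 2->6, 3->11, 4->13; deleted nodes 11, 13; deleted edges (11,5,on); (13,6,on); added nodes (none); added edges (none); result: nodes: 2:P, 5:P, 6:P, 7:t1, 10:t2, 14:tok, 15:tok, 16:tok edges: (2,10,in); (5,7,in); (6,7,in); (10,6,out); (14,2,on); (15,5,on); (16,6,on)
step 2: rule r1; match: 0->7, 1->5, 2->6, 3->15, 4->16; deleted nodes 15, 16; deleted edges (15,5,on); (16,6,on); added nodes (none); added edges (none); result: nodes: 2:P, 5:P, 6:P, 7:t1, 10:t2, 14:tok edges: (2,10,in); (5,7,in); (6,7,in); (10,6,out); (14,2,on)
final:
nodes: 2:P, 5:P, 6:P, 7:t1, 10:t2, 14:tok
edges: (2,10,in); (5,7,in); (6,7,in); (10,6,out); (14,2,on)


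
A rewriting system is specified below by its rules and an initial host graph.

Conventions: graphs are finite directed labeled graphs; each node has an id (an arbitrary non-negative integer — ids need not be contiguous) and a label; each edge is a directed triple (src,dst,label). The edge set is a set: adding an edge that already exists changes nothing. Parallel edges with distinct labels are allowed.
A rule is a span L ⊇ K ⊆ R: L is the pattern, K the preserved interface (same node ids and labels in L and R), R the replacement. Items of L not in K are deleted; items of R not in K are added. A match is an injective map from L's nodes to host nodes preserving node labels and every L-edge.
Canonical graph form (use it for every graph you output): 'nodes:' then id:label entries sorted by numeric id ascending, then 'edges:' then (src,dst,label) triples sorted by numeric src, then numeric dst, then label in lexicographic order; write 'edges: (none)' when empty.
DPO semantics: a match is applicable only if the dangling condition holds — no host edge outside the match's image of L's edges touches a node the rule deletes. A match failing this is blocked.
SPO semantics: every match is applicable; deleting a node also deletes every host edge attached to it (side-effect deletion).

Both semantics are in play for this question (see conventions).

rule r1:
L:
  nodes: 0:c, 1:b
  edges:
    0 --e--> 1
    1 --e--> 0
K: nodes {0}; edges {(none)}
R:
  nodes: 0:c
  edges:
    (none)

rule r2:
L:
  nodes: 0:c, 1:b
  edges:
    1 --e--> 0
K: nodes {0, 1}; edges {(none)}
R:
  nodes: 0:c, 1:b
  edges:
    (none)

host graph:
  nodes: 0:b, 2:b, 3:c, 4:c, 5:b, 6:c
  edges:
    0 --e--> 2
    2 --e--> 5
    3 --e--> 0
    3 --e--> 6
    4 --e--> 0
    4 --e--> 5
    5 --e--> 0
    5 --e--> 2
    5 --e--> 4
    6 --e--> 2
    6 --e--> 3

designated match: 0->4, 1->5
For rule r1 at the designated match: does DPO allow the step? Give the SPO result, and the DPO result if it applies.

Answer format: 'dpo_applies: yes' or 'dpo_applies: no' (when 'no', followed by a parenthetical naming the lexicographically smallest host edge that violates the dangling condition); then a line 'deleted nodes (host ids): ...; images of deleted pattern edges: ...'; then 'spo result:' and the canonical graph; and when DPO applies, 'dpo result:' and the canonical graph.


dpo_applies: no
(the rule deletes node 5, which keeps host edge (2,5,e) outside the match image — the dangling condition fails, DPO blocks; SPO proceeds and side-deletes such edges)
deleted nodes (host ids): 5; images of deleted pattern edges: (4,5,e); (5,4,e)
spo result:
nodes: 0:b, 2:b, 3:c, 4:c, 6:c
edges: (0,2,e); (3,0,e); (3,6,e); (4,0,e); (6,2,e); (6,3,e)


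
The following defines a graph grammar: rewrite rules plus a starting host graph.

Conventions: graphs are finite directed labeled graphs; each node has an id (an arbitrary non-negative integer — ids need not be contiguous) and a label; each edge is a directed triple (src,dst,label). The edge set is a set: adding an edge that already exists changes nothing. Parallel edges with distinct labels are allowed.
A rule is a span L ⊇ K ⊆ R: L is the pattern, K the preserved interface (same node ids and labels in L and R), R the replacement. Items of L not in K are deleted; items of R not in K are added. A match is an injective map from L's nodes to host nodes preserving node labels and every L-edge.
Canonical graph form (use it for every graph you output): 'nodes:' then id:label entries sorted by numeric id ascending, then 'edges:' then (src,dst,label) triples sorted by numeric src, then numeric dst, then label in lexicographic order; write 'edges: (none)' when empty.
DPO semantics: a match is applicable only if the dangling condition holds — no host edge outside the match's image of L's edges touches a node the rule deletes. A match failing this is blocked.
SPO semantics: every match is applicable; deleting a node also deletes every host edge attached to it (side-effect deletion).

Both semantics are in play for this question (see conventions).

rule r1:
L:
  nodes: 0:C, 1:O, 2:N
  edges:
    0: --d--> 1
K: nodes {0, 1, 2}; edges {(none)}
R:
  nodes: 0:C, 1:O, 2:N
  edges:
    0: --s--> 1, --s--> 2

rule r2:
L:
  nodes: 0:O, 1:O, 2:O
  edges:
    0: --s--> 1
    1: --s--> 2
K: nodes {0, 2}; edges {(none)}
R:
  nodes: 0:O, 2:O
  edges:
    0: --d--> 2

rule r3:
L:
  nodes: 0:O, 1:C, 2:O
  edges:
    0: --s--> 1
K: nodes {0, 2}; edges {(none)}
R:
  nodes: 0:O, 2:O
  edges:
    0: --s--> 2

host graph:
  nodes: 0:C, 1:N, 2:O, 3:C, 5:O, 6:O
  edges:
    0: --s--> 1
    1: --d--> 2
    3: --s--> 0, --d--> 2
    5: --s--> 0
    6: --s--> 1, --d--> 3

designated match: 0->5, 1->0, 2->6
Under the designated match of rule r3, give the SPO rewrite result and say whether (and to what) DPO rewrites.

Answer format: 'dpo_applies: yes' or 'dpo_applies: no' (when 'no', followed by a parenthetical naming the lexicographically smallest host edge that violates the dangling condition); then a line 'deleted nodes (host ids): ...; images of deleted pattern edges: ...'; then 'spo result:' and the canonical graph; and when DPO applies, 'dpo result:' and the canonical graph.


dpo_applies: no
(the rule deletes node 0, which keeps host edge (0,1,s) outside the match image — the dangling condition fails, DPO blocks; SPO proceeds and side-deletes such edges)
deleted nodes (host ids): 0; images of deleted pattern edges: (5,0,s)
spo result:
nodes: 1:N, 2:O, 3:C, 5:O, 6:O
edges: (1,2,d); (3,2,d); (5,6,s); (6,1,s); (6,3,d)


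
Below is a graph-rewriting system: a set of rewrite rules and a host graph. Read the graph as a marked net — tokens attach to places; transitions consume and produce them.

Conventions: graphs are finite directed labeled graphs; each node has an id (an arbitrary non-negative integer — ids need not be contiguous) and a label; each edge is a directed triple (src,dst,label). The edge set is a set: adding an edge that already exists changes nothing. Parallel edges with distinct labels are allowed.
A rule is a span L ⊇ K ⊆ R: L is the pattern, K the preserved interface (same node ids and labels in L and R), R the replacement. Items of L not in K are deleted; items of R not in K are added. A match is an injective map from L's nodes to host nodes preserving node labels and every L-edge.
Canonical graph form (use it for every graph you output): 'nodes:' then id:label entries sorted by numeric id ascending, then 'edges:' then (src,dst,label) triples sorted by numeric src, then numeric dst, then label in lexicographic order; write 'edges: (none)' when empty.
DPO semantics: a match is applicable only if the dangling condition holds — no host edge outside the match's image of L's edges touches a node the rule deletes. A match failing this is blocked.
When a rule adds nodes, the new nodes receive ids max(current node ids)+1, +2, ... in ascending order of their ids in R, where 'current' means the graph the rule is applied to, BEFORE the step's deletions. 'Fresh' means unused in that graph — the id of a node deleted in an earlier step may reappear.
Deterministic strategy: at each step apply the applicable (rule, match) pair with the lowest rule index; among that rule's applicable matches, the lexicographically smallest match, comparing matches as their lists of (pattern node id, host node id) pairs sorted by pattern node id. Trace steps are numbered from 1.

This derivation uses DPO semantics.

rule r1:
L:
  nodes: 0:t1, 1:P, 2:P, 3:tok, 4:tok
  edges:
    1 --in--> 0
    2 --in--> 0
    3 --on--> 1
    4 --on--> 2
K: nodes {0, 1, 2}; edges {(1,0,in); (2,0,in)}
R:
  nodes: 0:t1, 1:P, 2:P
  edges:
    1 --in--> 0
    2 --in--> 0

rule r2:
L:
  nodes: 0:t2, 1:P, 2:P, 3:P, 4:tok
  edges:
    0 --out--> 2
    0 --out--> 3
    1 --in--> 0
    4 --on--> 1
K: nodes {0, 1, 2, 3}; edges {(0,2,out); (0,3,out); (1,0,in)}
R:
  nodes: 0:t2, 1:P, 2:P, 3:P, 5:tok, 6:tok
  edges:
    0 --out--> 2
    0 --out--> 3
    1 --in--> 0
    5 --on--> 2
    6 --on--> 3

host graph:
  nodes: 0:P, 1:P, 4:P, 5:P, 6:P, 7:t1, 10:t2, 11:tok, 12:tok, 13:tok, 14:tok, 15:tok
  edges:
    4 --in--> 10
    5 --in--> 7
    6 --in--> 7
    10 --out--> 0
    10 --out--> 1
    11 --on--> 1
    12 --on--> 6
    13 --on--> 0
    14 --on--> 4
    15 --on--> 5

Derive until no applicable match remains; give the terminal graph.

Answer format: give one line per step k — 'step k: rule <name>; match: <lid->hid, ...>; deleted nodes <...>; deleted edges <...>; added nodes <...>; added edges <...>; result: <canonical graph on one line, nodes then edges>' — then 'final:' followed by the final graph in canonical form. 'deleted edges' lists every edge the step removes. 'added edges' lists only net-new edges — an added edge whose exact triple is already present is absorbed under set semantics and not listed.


step 1: rule r1; match: 0->7, 1->5, 2->6, 3->15, 4->12; deleted nodes 12, 15; deleted edges (12,6,on); (15,5,on); added nodes (none); added edges (none); result: nodes: 0:P, 1:P, 4:P, 5:P, 6:P, 7:t1, 10:t2, 11:tok, 13:tok, 14:tok edges: (4,10,in); (5,7,in); (6,7,in); (10,0,out); (10,1,out); (11,1,on); (13,0,on); (14,4,on)
step 2: rule r2; match: 0->10, 1->4, 2->0, 3->1, 4->14; deleted nodes 14; deleted edges (14,4,on); added nodes 15, 16; added edges (15,0,on); (16,1,on); result: nodes: 0:P, 1:P, 4:P, 5:P, 6:P, 7:t1, 10:t2, 11:tok, 13:tok, 15:tok, 16:tok edges: (4,10,in); (5,7,in); (6,7,in); (10,0,out); (10,1,out); (11,1,on); (13,0,on); (15,0,on); (16,1,on)
final:
nodes: 0:P, 1:P, 4:P, 5:P, 6:P, 7:t1, 10:t2, 11:tok, 13:tok, 15:tok, 16:tok
edges: (4,10,in); (5,7,in); (6,7,in); (10,0,out); (10,1,out); (11,1,on); (13,0,on); (15,0,on); (16,1,on)


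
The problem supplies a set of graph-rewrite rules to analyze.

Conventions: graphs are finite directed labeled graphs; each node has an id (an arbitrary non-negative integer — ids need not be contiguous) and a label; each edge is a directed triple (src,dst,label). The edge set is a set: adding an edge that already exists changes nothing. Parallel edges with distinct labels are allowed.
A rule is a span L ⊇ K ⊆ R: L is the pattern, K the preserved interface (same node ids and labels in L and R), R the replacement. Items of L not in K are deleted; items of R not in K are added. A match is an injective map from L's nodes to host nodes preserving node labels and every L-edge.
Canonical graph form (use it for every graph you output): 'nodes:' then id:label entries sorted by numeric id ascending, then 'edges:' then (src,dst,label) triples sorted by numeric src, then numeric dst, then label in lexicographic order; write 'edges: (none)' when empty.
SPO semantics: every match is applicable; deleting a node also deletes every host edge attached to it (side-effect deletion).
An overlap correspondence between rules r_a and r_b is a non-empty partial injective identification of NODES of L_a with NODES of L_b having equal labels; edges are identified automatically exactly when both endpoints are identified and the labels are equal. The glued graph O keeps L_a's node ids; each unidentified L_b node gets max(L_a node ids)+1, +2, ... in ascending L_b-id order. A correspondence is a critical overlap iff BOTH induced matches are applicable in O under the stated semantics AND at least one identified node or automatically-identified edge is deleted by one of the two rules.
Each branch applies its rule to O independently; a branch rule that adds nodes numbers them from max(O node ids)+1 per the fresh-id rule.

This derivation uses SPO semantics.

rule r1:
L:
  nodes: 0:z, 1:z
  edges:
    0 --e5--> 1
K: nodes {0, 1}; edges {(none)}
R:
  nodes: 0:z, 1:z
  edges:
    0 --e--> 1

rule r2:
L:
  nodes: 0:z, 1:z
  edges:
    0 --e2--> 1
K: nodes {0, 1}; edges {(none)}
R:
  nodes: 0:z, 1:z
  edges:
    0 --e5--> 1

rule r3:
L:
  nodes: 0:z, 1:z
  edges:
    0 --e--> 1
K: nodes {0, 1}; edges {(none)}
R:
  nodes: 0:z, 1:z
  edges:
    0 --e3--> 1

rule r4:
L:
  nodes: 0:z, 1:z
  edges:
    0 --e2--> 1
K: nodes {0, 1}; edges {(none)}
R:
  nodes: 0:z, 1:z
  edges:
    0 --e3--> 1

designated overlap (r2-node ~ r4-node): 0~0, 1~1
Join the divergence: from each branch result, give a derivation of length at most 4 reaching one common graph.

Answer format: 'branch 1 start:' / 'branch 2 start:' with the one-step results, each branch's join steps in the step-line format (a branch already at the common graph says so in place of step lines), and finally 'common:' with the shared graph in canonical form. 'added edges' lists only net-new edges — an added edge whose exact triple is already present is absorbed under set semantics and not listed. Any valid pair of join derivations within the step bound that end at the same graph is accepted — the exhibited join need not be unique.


branch 1 start:
nodes: 0:z, 1:z
edges: (0,1,e5)
branch 2 start:
nodes: 0:z, 1:z
edges: (0,1,e3)
branch 1 step 1: rule r1; match: 0->0, 1->1; deleted nodes (none); deleted edges (0,1,e5); added nodes (none); added edges (0,1,e); result: nodes: 0:z, 1:z edges: (0,1,e)
branch 1 step 2: rule r3; match: 0->0, 1->1; deleted nodes (none); deleted edges (0,1,e); added nodes (none); added edges (0,1,e3); result: nodes: 0:z, 1:z edges: (0,1,e3)
branch 2: already at the common graph (0 steps)
common:
nodes: 0:z, 1:z
edges: (0,1,e3)


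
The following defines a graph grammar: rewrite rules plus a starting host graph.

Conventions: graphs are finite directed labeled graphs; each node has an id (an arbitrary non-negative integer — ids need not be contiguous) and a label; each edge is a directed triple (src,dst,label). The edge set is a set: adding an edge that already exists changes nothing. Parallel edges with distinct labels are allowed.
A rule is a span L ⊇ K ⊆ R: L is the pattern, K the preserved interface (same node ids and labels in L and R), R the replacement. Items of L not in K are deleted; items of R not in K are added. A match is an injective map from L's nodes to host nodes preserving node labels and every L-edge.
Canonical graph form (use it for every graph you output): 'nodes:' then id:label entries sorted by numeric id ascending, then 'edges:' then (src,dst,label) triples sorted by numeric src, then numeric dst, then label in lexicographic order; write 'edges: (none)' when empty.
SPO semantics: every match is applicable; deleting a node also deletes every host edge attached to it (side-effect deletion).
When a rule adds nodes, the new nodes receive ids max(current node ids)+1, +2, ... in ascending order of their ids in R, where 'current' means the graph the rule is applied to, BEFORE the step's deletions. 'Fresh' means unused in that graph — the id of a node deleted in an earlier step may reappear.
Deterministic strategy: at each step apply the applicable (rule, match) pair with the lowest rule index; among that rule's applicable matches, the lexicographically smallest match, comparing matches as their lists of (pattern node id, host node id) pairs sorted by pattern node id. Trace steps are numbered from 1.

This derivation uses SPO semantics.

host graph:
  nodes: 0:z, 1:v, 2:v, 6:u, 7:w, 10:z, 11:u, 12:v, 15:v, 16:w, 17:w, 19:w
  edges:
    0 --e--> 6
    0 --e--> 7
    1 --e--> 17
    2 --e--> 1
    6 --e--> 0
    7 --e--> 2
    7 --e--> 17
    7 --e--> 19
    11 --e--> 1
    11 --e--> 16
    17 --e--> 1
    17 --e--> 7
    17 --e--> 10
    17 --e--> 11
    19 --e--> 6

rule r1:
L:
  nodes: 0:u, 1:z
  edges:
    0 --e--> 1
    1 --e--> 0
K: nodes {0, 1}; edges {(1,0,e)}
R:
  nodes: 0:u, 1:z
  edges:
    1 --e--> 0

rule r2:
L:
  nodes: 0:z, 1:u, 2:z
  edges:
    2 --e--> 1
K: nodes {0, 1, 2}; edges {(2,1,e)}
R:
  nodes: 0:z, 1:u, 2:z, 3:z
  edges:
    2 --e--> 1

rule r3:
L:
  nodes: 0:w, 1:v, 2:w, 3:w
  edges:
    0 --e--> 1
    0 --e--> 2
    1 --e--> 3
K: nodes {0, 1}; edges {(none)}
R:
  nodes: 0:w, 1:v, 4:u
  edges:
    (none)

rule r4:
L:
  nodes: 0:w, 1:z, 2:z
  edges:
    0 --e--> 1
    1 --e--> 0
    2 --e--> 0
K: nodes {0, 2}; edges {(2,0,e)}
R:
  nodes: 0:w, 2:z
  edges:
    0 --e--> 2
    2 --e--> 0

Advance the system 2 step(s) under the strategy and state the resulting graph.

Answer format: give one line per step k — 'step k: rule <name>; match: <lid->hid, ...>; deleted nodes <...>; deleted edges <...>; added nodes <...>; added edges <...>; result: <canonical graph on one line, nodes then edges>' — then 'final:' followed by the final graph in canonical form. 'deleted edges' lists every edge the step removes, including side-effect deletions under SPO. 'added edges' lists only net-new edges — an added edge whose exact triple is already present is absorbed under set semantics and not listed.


step 1: rule r1; match: 0->6, 1->0; deleted nodes (none); deleted edges (6,0,e); added nodes (none); added edges (none); result: nodes: 0:z, 1:v, 2:v, 6:u, 7:w, 10:z, 11:u, 12:v, 15:v, 16:w, 17:w, 19:w edges: (0,6,e); (0,7,e); (1,17,e); (2,1,e); (7,2,e); (7,17,e); (7,19,e); (11,1,e); (11,16,e); (17,1,e); (17,7,e); (17,10,e); (17,11,e); (19,6,e)
step 2: rule r2; match: 0->10, 1->6, 2->0; deleted nodes (none); deleted edges (none); added nodes 20; added edges (none); result: nodes: 0:z, 1:v, 2:v, 6:u, 7:w, 10:z, 11:u, 12:v, 15:v, 16:w, 17:w, 19:w, 20:z edges: (0,6,e); (0,7,e); (1,17,e); (2,1,e); (7,2,e); (7,17,e); (7,19,e); (11,1,e); (11,16,e); (17,1,e); (17,7,e); (17,10,e); (17,11,e); (19,6,e)
final:
nodes: 0:z, 1:v, 2:v, 6:u, 7:w, 10:z, 11:u, 12:v, 15:v, 16:w, 17:w, 19:w, 20:z
edges: (0,6,e); (0,7,e); (1,17,e); (2,1,e); (7,2,e); (7,17,e); (7,19,e); (11,1,e); (11,16,e); (17,1,e); (17,7,e); (17,10,e); (17,11,e); (19,6,e)


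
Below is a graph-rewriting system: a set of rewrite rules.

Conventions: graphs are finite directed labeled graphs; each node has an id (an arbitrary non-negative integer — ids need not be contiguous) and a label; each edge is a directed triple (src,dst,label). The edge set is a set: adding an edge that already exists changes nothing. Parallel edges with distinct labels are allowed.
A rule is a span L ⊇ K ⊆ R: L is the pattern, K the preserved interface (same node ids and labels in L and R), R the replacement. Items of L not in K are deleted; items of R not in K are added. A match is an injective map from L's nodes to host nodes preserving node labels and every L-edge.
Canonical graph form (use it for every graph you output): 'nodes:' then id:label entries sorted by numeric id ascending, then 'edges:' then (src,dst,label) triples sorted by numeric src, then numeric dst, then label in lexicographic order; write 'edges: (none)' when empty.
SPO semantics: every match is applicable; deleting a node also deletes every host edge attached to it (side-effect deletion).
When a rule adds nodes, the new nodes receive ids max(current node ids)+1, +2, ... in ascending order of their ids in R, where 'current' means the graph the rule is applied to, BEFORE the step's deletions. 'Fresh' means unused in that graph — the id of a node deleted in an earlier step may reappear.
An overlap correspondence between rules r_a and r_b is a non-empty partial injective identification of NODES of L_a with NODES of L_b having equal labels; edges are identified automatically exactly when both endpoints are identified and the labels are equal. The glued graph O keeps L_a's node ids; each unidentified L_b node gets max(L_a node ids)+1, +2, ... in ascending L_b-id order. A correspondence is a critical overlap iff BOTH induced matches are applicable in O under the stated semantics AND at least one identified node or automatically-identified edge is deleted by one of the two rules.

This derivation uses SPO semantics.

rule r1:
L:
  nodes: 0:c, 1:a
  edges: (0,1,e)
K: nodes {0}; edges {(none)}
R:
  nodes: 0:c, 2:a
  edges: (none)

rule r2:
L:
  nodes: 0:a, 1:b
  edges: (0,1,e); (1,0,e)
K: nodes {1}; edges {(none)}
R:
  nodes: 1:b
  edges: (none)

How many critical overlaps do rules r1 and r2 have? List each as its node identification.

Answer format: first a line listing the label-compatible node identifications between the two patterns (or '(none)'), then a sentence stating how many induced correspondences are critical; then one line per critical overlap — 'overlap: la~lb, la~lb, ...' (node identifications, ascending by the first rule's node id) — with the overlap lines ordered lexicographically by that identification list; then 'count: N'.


label-compatible node identifications between L(r1) and L(r2): 1~0
1 of the induced correspondences is a critical overlap of r1 and r2.
overlap: 1~0
count: 1


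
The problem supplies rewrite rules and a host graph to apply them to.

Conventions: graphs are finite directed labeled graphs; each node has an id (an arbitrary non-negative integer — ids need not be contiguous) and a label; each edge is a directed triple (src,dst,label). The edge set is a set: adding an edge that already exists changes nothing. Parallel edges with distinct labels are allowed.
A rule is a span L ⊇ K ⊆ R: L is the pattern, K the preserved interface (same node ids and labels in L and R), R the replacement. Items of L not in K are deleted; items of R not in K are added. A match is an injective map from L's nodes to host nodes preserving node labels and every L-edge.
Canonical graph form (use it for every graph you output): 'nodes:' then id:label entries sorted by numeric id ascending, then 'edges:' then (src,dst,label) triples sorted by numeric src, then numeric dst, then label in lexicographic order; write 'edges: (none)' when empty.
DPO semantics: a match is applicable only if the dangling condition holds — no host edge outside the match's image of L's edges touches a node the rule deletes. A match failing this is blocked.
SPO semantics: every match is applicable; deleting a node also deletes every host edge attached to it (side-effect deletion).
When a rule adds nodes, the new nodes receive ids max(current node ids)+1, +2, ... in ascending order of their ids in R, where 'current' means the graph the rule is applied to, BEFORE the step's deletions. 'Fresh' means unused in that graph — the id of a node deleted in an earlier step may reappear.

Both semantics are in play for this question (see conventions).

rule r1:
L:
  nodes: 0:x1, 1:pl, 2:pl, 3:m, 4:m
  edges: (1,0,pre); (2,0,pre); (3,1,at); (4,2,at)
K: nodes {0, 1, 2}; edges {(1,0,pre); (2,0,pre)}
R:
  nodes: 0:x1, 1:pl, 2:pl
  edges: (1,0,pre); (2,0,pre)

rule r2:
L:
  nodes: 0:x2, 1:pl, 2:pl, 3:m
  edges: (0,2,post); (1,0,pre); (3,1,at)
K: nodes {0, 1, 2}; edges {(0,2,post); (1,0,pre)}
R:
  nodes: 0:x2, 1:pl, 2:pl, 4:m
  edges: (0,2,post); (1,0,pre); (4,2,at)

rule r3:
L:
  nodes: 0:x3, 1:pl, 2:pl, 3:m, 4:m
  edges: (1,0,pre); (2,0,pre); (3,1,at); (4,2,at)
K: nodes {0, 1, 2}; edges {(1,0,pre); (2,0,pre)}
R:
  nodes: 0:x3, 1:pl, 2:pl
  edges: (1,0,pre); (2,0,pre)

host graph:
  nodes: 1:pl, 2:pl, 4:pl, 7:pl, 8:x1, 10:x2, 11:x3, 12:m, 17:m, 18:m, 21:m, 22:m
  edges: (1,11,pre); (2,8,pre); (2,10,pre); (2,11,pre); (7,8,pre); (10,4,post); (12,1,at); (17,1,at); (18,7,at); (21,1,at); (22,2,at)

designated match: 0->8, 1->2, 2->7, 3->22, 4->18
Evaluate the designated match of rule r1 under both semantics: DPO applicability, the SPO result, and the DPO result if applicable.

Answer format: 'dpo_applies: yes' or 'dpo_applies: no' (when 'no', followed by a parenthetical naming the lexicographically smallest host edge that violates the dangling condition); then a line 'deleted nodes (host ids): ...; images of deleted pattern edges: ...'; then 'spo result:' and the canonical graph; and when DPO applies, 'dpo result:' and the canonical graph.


dpo_applies: yes
deleted nodes (host ids): 18, 22; images of deleted pattern edges: (18,7,at); (22,2,at)
spo result:
nodes: 1:pl, 2:pl, 4:pl, 7:pl, 8:x1, 10:x2, 11:x3, 12:m, 17:m, 21:m
edges: (1,11,pre); (2,8,pre); (2,10,pre); (2,11,pre); (7,8,pre); (10,4,post); (12,1,at); (17,1,at); (21,1,at)
dpo result:
nodes: 1:pl, 2:pl, 4:pl, 7:pl, 8:x1, 10:x2, 11:x3, 12:m, 17:m, 21:m
edges: (1,11,pre); (2,8,pre); (2,10,pre); (2,11,pre); (7,8,pre); (10,4,post); (12,1,at); (17,1,at); (21,1,at)


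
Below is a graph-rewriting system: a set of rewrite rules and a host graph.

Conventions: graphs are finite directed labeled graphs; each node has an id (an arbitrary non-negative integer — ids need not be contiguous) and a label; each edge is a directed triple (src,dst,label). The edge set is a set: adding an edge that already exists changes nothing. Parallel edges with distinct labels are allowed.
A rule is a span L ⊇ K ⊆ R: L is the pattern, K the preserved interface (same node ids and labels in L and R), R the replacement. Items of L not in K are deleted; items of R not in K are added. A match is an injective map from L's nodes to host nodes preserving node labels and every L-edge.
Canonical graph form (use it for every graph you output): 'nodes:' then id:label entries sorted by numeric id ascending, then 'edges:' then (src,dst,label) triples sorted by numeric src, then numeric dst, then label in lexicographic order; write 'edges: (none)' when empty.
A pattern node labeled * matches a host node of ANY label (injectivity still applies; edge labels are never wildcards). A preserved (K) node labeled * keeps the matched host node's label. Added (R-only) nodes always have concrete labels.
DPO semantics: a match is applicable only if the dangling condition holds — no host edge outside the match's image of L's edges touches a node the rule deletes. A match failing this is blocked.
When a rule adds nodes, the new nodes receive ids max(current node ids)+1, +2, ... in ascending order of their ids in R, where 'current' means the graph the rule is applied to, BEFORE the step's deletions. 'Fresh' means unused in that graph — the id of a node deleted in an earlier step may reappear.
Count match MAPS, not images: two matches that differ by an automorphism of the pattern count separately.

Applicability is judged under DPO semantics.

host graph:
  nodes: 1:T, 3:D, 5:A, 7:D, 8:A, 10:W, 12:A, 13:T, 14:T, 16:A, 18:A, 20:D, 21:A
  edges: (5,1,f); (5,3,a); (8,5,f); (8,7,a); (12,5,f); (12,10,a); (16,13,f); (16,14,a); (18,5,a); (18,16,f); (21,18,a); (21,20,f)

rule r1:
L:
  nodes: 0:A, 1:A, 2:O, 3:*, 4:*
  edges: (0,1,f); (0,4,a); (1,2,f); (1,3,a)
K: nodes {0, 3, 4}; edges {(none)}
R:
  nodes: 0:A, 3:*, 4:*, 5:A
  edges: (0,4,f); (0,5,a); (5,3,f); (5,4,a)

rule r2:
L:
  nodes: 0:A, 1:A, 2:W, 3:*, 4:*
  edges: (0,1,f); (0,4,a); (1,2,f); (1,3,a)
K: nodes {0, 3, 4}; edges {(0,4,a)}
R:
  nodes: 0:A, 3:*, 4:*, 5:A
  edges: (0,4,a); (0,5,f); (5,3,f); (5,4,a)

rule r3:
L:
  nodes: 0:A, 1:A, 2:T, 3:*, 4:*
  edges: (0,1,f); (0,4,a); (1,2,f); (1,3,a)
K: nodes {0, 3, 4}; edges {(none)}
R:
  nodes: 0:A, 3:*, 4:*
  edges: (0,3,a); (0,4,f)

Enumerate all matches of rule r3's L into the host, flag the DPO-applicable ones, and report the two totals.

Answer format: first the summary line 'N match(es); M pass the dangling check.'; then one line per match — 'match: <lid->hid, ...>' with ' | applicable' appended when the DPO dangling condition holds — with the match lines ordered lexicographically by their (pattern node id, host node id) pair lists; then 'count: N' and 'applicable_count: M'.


3 match(es); 1 pass the dangling check.
match: 0->8, 1->5, 2->1, 3->3, 4->7
match: 0->12, 1->5, 2->1, 3->3, 4->10
match: 0->18, 1->16, 2->13, 3->14, 4->5 | applicable
count: 3
applicable_count: 1
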